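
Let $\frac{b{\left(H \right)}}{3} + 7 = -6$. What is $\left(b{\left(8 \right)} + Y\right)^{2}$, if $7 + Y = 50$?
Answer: $16$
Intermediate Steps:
$Y = 43$ ($Y = -7 + 50 = 43$)
$b{\left(H \right)} = -39$ ($b{\left(H \right)} = -21 + 3 \left(-6\right) = -21 - 18 = -39$)
$\left(b{\left(8 \right)} + Y\right)^{2} = \left(-39 + 43\right)^{2} = 4^{2} = 16$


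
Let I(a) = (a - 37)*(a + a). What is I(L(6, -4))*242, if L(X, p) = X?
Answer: -90024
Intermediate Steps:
I(a) = 2*a*(-37 + a) (I(a) = (-37 + a)*(2*a) = 2*a*(-37 + a))
I(L(6, -4))*242 = (2*6*(-37 + 6))*242 = (2*6*(-31))*242 = -372*242 = -90024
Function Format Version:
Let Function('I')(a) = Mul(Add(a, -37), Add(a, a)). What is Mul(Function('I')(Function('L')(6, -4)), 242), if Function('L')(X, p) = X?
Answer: -90024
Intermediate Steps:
Function('I')(a) = Mul(2, a, Add(-37, a)) (Function('I')(a) = Mul(Add(-37, a), Mul(2, a)) = Mul(2, a, Add(-37, a)))
Mul(Function('I')(Function('L')(6, -4)), 242) = Mul(Mul(2, 6, Add(-37, 6)), 242) = Mul(Mul(2, 6, -31), 242) = Mul(-372, 242) = -90024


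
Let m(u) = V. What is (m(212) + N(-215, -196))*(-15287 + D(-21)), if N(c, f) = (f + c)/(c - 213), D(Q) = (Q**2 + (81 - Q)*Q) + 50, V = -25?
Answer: 87137541/214 ≈ 4.0719e+5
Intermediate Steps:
D(Q) = 50 + Q**2 + Q*(81 - Q) (D(Q) = (Q**2 + Q*(81 - Q)) + 50 = 50 + Q**2 + Q*(81 - Q))
N(c, f) = (c + f)/(-213 + c)
m(u) = -25
(m(212) + N(-215, -196))*(-15287 + D(-21)) = (-25 + (-215 - 196)/(-213 - 215))*(-15287 + (50 + 81*(-21))) = (-25 - 411/(-428))*(-15287 + (50 - 1701)) = (-25 - 1/428*(-411))*(-15287 - 1651) = (-25 + 411/428)*(-16938) = -10289/428*(-16938) = 87137541/214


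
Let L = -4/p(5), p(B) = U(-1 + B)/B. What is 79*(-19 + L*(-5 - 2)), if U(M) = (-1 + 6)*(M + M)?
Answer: -2449/2 ≈ -1224.5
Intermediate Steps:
U(M) = 10*M (U(M) = 5*(2*M) = 10*M)
p(B) = (-10 + 10*B)/B (p(B) = (10*(-1 + B))/B = (-10 + 10*B)/B)
L = -½ (L = -4/(10 - 10/5) = -4/(10 - 10*⅕) = -4/(10 - 2) = -4/8 = -4*⅛ = -½ ≈ -0.50000)
79*(-19 + L*(-5 - 2)) = 79*(-19 - (-5 - 2)/2) = 79*(-19 - ½*(-7)) = 79*(-19 + 7/2) = 79*(-31/2) = -2449/2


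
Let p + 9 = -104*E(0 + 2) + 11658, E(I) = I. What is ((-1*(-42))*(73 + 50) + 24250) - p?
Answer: 17975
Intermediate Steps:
p = 11441 (p = -9 + (-104*(0 + 2) + 11658) = -9 + (-104*2 + 11658) = -9 + (-208 + 11658) = -9 + 11450 = 11441)
((-1*(-42))*(73 + 50) + 24250) - p = ((-1*(-42))*(73 + 50) + 24250) - 1*11441 = (42*123 + 24250) - 11441 = (5166 + 24250) - 11441 = 29416 - 11441 = 17975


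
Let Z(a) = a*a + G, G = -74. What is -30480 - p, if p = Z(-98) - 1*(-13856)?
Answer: -53866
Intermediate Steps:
Z(a) = -74 + a² (Z(a) = a*a - 74 = a² - 74 = -74 + a²)
p = 23386 (p = (-74 + (-98)²) - 1*(-13856) = (-74 + 9604) + 13856 = 9530 + 13856 = 23386)
-30480 - p = -30480 - 1*23386 = -30480 - 23386 = -53866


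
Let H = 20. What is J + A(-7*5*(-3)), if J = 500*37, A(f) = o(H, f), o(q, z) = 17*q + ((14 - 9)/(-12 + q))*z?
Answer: 151245/8 ≈ 18906.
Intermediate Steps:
o(q, z) = 17*q + 5*z/(-12 + q) (o(q, z) = 17*q + (5/(-12 + q))*z = 17*q + 5*z/(-12 + q))
A(f) = 340 + 5*f/8 (A(f) = (-204*20 + 5*f + 17*20**2)/(-12 + 20) = (-4080 + 5*f + 17*400)/8 = (-4080 + 5*f + 6800)/8 = (2720 + 5*f)/8 = 340 + 5*f/8)
J = 18500
J + A(-7*5*(-3)) = 18500 + (340 + 5*(-7*5*(-3))/8) = 18500 + (340 + 5*(-35*(-3))/8) = 18500 + (340 + (5/8)*105) = 18500 + (340 + 525/8) = 18500 + 3245/8 = 151245/8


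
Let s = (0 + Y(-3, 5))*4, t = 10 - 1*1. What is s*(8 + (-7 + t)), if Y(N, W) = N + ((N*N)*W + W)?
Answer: 1880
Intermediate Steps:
Y(N, W) = N + W + W*N**2 (Y(N, W) = N + (N**2*W + W) = N + (W*N**2 + W) = N + (W + W*N**2) = N + W + W*N**2)
t = 9 (t = 10 - 1 = 9)
s = 188 (s = (0 + (-3 + 5 + 5*(-3)**2))*4 = (0 + (-3 + 5 + 5*9))*4 = (0 + (-3 + 5 + 45))*4 = (0 + 47)*4 = 47*4 = 188)
s*(8 + (-7 + t)) = 188*(8 + (-7 + 9)) = 188*(8 + 2) = 188*10 = 1880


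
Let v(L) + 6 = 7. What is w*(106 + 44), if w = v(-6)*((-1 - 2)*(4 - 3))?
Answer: -450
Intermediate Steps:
v(L) = 1 (v(L) = -6 + 7 = 1)
w = -3 (w = 1*((-1 - 2)*(4 - 3)) = 1*(-3*1) = 1*(-3) = -3)
w*(106 + 44) = -3*(106 + 44) = -3*150 = -450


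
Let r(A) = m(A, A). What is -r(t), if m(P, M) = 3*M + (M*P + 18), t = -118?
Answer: -13588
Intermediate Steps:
m(P, M) = 18 + 3*M + M*P (m(P, M) = 3*M + (18 + M*P) = 18 + 3*M + M*P)
r(A) = 18 + A² + 3*A (r(A) = 18 + 3*A + A*A = 18 + 3*A + A² = 18 + A² + 3*A)
-r(t) = -(18 + (-118)² + 3*(-118)) = -(18 + 13924 - 354) = -1*13588 = -13588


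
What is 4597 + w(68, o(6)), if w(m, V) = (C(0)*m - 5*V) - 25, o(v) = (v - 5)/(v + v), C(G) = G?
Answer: 54859/12 ≈ 4571.6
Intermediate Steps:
o(v) = (-5 + v)/(2*v) (o(v) = (-5 + v)/((2*v)) = (-5 + v)*(1/(2*v)) = (-5 + v)/(2*v))
w(m, V) = -25 - 5*V (w(m, V) = (0*m - 5*V) - 25 = (0 - 5*V) - 25 = -5*V - 25 = -25 - 5*V)
4597 + w(68, o(6)) = 4597 + (-25 - 5*(-5 + 6)/(2*6)) = 4597 + (-25 - 5/(2*6)) = 4597 + (-25 - 5*1/12) = 4597 + (-25 - 5/12) = 4597 - 305/12 = 54859/12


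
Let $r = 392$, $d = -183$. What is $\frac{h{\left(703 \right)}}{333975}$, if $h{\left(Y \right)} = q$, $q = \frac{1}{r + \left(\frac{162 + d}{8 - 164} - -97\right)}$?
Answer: $\frac{52}{8494654125} \approx 6.1215 \cdot 10^{-9}$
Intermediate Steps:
$q = \frac{52}{25435}$ ($q = \frac{1}{392 + \left(\frac{162 - 183}{8 - 164} - -97\right)} = \frac{1}{392 + \left(- \frac{21}{-156} + 97\right)} = \frac{1}{392 + \left(\left(-21\right) \left(- \frac{1}{156}\right) + 97\right)} = \frac{1}{392 + \left(\frac{7}{52} + 97\right)} = \frac{1}{392 + \frac{5051}{52}} = \frac{1}{\frac{25435}{52}} = \frac{52}{25435} \approx 0.0020444$)
$h{\left(Y \right)} = \frac{52}{25435}$
$\frac{h{\left(703 \right)}}{333975} = \frac{52}{25435 \cdot 333975} = \frac{52}{25435} \cdot \frac{1}{333975} = \frac{52}{8494654125}$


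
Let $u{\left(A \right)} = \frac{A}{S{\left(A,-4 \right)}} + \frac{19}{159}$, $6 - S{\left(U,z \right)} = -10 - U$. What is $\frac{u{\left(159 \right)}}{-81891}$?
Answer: $- \frac{28606}{2278617075} \approx -1.2554 \cdot 10^{-5}$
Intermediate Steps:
$S{\left(U,z \right)} = 16 + U$ ($S{\left(U,z \right)} = 6 - \left(-10 - U\right) = 6 + \left(10 + U\right) = 16 + U$)
$u{\left(A \right)} = \frac{19}{159} + \frac{A}{16 + A}$ ($u{\left(A \right)} = \frac{A}{16 + A} + \frac{19}{159} = \frac{19}{159} + \frac{A}{16 + A}$)
$\frac{u{\left(159 \right)}}{-81891} = \frac{\frac{2}{159} \frac{1}{16 + 159} \left(152 + 89 \cdot 159\right)}{-81891} = \frac{2 \left(152 + 14151\right)}{159 \cdot 175} \left(- \frac{1}{81891}\right) = \frac{2}{159} \cdot \frac{1}{175} \cdot 14303 \left(- \frac{1}{81891}\right) = \frac{28606}{27825} \left(- \frac{1}{81891}\right) = - \frac{28606}{2278617075}$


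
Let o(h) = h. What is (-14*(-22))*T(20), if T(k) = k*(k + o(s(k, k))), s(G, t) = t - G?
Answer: 123200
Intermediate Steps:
T(k) = k² (T(k) = k*(k + (k - k)) = k*(k + 0) = k*k = k²)
(-14*(-22))*T(20) = -14*(-22)*20² = 308*400 = 123200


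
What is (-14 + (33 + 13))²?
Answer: 1024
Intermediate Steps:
(-14 + (33 + 13))² = (-14 + 46)² = 32² = 1024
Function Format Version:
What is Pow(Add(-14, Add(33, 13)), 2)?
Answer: 1024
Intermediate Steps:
Pow(Add(-14, Add(33, 13)), 2) = Pow(Add(-14, 46), 2) = Pow(32, 2) = 1024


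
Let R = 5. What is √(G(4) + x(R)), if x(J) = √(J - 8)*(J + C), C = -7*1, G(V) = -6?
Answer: √(-6 - 2*I*√3) ≈ 0.68125 - 2.5425*I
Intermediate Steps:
C = -7
x(J) = √(-8 + J)*(-7 + J) (x(J) = √(J - 8)*(J - 7) = √(-8 + J)*(-7 + J))
√(G(4) + x(R)) = √(-6 + √(-8 + 5)*(-7 + 5)) = √(-6 + √(-3)*(-2)) = √(-6 + (I*√3)*(-2)) = √(-6 - 2*I*√3)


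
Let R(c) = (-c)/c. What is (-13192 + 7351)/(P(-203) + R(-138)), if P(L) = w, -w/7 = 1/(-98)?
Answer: 81774/13 ≈ 6290.3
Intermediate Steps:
R(c) = -1
w = 1/14 (w = -7/(-98) = -7*(-1/98) = 1/14 ≈ 0.071429)
P(L) = 1/14
(-13192 + 7351)/(P(-203) + R(-138)) = (-13192 + 7351)/(1/14 - 1) = -5841/(-13/14) = -5841*(-14/13) = 81774/13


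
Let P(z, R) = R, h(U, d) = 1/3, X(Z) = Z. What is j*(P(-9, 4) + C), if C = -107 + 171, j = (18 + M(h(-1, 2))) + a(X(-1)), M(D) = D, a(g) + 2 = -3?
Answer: 2720/3 ≈ 906.67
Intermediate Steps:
h(U, d) = 1/3
a(g) = -5 (a(g) = -2 - 3 = -5)
j = 40/3 (j = (18 + 1/3) - 5 = 55/3 - 5 = 40/3 ≈ 13.333)
C = 64
j*(P(-9, 4) + C) = 40*(4 + 64)/3 = (40/3)*68 = 2720/3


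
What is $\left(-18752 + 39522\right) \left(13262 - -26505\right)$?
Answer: $825960590$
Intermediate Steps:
$\left(-18752 + 39522\right) \left(13262 - -26505\right) = 20770 \left(13262 + 26505\right) = 20770 \cdot 39767 = 825960590$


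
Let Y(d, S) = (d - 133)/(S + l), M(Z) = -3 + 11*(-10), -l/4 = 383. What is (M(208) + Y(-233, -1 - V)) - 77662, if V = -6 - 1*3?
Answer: -19754789/254 ≈ -77775.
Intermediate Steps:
l = -1532 (l = -4*383 = -1532)
M(Z) = -113 (M(Z) = -3 - 110 = -113)
V = -9 (V = -6 - 3 = -9)
Y(d, S) = (-133 + d)/(-1532 + S) (Y(d, S) = (d - 133)/(S - 1532) = (-133 + d)/(-1532 + S))
(M(208) + Y(-233, -1 - V)) - 77662 = (-113 + (-133 - 233)/(-1532 + (-1 - 1*(-9)))) - 77662 = (-113 - 366/(-1532 + (-1 + 9))) - 77662 = (-113 - 366/(-1532 + 8)) - 77662 = (-113 - 366/(-1524)) - 77662 = (-113 - 1/1524*(-366)) - 77662 = (-113 + 61/254) - 77662 = -28641/254 - 77662 = -19754789/254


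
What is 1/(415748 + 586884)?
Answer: 1/1002632 ≈ 9.9738e-7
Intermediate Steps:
1/(415748 + 586884) = 1/1002632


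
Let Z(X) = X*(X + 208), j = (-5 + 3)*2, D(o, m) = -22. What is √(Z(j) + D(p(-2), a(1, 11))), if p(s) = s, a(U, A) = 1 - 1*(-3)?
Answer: I*√838 ≈ 28.948*I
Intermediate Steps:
a(U, A) = 4 (a(U, A) = 1 + 3 = 4)
j = -4 (j = -2*2 = -4)
Z(X) = X*(208 + X)
√(Z(j) + D(p(-2), a(1, 11))) = √(-4*(208 - 4) - 22) = √(-4*204 - 22) = √(-816 - 22) = √(-838) = I*√838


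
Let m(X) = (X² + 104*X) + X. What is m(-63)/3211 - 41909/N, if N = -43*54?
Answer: 128425787/7455942 ≈ 17.225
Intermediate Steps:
m(X) = X² + 105*X
N = -2322
m(-63)/3211 - 41909/N = -63*(105 - 63)/3211 - 41909/(-2322) = -63*42*(1/3211) - 41909*(-1/2322) = -2646*1/3211 + 41909/2322 = -2646/3211 + 41909/2322 = 128425787/7455942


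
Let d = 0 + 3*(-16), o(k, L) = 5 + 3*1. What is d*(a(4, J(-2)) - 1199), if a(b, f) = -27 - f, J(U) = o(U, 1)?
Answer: 59232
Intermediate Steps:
o(k, L) = 8 (o(k, L) = 5 + 3 = 8)
J(U) = 8
d = -48 (d = 0 - 48 = -48)
d*(a(4, J(-2)) - 1199) = -48*((-27 - 1*8) - 1199) = -48*((-27 - 8) - 1199) = -48*(-35 - 1199) = -48*(-1234) = 59232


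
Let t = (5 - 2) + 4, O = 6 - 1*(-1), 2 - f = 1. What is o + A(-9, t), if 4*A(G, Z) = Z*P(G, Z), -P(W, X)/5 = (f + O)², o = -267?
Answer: -827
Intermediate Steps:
f = 1 (f = 2 - 1*1 = 2 - 1 = 1)
O = 7 (O = 6 + 1 = 7)
t = 7 (t = 3 + 4 = 7)
P(W, X) = -320 (P(W, X) = -5*(1 + 7)² = -5*8² = -5*64 = -320)
A(G, Z) = -80*Z (A(G, Z) = (Z*(-320))/4 = (-320*Z)/4 = -80*Z)
o + A(-9, t) = -267 - 80*7 = -267 - 560 = -827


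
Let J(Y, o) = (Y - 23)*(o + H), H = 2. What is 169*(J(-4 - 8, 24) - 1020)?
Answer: -326170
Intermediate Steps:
J(Y, o) = (-23 + Y)*(2 + o) (J(Y, o) = (Y - 23)*(o + 2) = (-23 + Y)*(2 + o))
169*(J(-4 - 8, 24) - 1020) = 169*((-46 - 23*24 + 2*(-4 - 8) + (-4 - 8)*24) - 1020) = 169*((-46 - 552 + 2*(-12) - 12*24) - 1020) = 169*((-46 - 552 - 24 - 288) - 1020) = 169*(-910 - 1020) = 169*(-1930) = -326170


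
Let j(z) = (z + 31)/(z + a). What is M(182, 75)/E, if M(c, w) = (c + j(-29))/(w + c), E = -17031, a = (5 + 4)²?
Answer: -4733/113801142 ≈ -4.1590e-5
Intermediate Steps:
a = 81 (a = 9² = 81)
j(z) = (31 + z)/(81 + z) (j(z) = (z + 31)/(z + 81) = (31 + z)/(81 + z))
M(c, w) = (1/26 + c)/(c + w) (M(c, w) = (c + (31 - 29)/(81 - 29))/(w + c) = (c + 2/52)/(c + w) = (c + (1/52)*2)/(c + w) = (c + 1/26)/(c + w) = (1/26 + c)/(c + w))
M(182, 75)/E = ((1/26 + 182)/(182 + 75))/(-17031) = ((4733/26)/257)*(-1/17031) = ((1/257)*(4733/26))*(-1/17031) = (4733/6682)*(-1/17031) = -4733/113801142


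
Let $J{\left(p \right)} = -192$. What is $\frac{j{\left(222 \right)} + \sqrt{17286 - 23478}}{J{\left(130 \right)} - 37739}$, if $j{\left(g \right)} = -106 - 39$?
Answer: $\frac{145}{37931} - \frac{12 i \sqrt{43}}{37931} \approx 0.0038227 - 0.0020745 i$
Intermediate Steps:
$j{\left(g \right)} = -145$ ($j{\left(g \right)} = -106 - 39 = -145$)
$\frac{j{\left(222 \right)} + \sqrt{17286 - 23478}}{J{\left(130 \right)} - 37739} = \frac{-145 + \sqrt{17286 - 23478}}{-192 - 37739} = \frac{-145 + \sqrt{-6192}}{-37931} = \left(-145 + 12 i \sqrt{43}\right) \left(- \frac{1}{37931}\right) = \frac{145}{37931} - \frac{12 i \sqrt{43}}{37931}$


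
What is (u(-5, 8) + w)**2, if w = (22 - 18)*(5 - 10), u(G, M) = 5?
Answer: 225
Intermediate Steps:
w = -20 (w = 4*(-5) = -20)
(u(-5, 8) + w)**2 = (5 - 20)**2 = (-15)**2 = 225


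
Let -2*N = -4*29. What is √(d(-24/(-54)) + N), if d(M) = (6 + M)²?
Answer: √8062/9 ≈ 9.9765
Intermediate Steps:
N = 58 (N = -(-2)*29 = -½*(-116) = 58)
√(d(-24/(-54)) + N) = √((6 - 24/(-54))² + 58) = √((6 - 24*(-1/54))² + 58) = √((6 + 4/9)² + 58) = √((58/9)² + 58) = √(3364/81 + 58) = √(8062/81) = √8062/9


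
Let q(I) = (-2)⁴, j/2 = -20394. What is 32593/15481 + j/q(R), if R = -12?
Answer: -157729385/61924 ≈ -2547.1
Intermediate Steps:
j = -40788 (j = 2*(-20394) = -40788)
q(I) = 16
32593/15481 + j/q(R) = 32593/15481 - 40788/16 = 32593*(1/15481) - 40788*1/16 = 32593/15481 - 10197/4 = -157729385/61924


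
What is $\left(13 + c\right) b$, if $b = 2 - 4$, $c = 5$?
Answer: $-36$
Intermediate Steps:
$b = -2$ ($b = 2 - 4 = -2$)
$\left(13 + c\right) b = \left(13 + 5\right) \left(-2\right) = 18 \left(-2\right) = -36$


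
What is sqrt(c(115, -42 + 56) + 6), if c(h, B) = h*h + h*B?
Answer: 3*sqrt(1649) ≈ 121.82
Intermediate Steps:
c(h, B) = h**2 + B*h
sqrt(c(115, -42 + 56) + 6) = sqrt(115*((-42 + 56) + 115) + 6) = sqrt(115*(14 + 115) + 6) = sqrt(115*129 + 6) = sqrt(14835 + 6) = sqrt(14841) = 3*sqrt(1649)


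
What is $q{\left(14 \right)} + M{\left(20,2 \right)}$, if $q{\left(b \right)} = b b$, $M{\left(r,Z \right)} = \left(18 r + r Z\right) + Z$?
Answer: $598$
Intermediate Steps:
$M{\left(r,Z \right)} = Z + 18 r + Z r$ ($M{\left(r,Z \right)} = \left(18 r + Z r\right) + Z = Z + 18 r + Z r$)
$q{\left(b \right)} = b^{2}$
$q{\left(14 \right)} + M{\left(20,2 \right)} = 14^{2} + \left(2 + 18 \cdot 20 + 2 \cdot 20\right) = 196 + \left(2 + 360 + 40\right) = 196 + 402 = 598$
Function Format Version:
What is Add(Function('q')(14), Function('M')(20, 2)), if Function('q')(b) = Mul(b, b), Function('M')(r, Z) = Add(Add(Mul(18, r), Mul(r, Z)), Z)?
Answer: 598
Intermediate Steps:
Function('M')(r, Z) = Add(Z, Mul(18, r), Mul(Z, r)) (Function('M')(r, Z) = Add(Add(Mul(18, r), Mul(Z, r)), Z) = Add(Z, Mul(18, r), Mul(Z, r)))
Function('q')(b) = Pow(b, 2)
Add(Function('q')(14), Function('M')(20, 2)) = Add(Pow(14, 2), Add(2, Mul(18, 20), Mul(2, 20))) = Add(196, Add(2, 360, 40)) = Add(196, 402) = 598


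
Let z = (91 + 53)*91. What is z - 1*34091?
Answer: -20987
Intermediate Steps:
z = 13104 (z = 144*91 = 13104)
z - 1*34091 = 13104 - 1*34091 = 13104 - 34091 = -20987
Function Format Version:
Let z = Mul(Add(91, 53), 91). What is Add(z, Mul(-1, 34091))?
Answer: -20987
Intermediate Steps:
z = 13104 (z = Mul(144, 91) = 13104)
Add(z, Mul(-1, 34091)) = Add(13104, Mul(-1, 34091)) = Add(13104, -34091) = -20987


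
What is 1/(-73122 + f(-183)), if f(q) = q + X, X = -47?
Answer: -1/73352 ≈ -1.3633e-5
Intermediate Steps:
f(q) = -47 + q (f(q) = q - 47 = -47 + q)
1/(-73122 + f(-183)) = 1/(-73122 + (-47 - 183)) = 1/(-73122 - 230) = 1/(-73352) = -1/73352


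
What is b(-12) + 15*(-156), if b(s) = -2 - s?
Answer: -2330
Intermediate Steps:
b(-12) + 15*(-156) = (-2 - 1*(-12)) + 15*(-156) = (-2 + 12) - 2340 = 10 - 2340 = -2330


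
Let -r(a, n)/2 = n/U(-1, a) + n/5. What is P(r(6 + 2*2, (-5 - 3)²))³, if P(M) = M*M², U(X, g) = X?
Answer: 2417851639229258349412352/1953125 ≈ 1.2379e+18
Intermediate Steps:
r(a, n) = 8*n/5 (r(a, n) = -2*(n/(-1) + n/5) = -2*(n*(-1) + n*(⅕)) = -2*(-n + n/5) = -(-8)*n/5 = 8*n/5)
P(M) = M³
P(r(6 + 2*2, (-5 - 3)²))³ = ((8*(-5 - 3)²/5)³)³ = (((8/5)*(-8)²)³)³ = (((8/5)*64)³)³ = ((512/5)³)³ = (134217728/125)³ = 2417851639229258349412352/1953125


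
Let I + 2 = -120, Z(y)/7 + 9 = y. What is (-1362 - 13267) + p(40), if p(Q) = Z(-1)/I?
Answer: -892334/61 ≈ -14628.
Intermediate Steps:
Z(y) = -63 + 7*y
I = -122 (I = -2 - 120 = -122)
p(Q) = 35/61 (p(Q) = (-63 + 7*(-1))/(-122) = (-63 - 7)*(-1/122) = -70*(-1/122) = 35/61)
(-1362 - 13267) + p(40) = (-1362 - 13267) + 35/61 = -14629 + 35/61 = -892334/61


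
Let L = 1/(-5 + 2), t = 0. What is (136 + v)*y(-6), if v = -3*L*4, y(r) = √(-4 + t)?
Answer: 280*I ≈ 280.0*I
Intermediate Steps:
L = -⅓ (L = 1/(-3) = -⅓ ≈ -0.33333)
y(r) = 2*I (y(r) = √(-4 + 0) = √(-4) = 2*I)
v = 4 (v = -3*(-⅓)*4 = 1*4 = 4)
(136 + v)*y(-6) = (136 + 4)*(2*I) = 140*(2*I) = 280*I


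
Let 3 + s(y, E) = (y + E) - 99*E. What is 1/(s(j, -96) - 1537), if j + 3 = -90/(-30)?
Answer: 1/7868 ≈ 0.00012710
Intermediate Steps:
j = 0 (j = -3 - 90/(-30) = -3 - 90*(-1/30) = -3 + 3 = 0)
s(y, E) = -3 + y - 98*E (s(y, E) = -3 + ((y + E) - 99*E) = -3 + ((E + y) - 99*E) = -3 + (y - 98*E) = -3 + y - 98*E)
1/(s(j, -96) - 1537) = 1/((-3 + 0 - 98*(-96)) - 1537) = 1/((-3 + 0 + 9408) - 1537) = 1/(9405 - 1537) = 1/7868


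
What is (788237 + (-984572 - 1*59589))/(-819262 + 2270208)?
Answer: -127962/725473 ≈ -0.17638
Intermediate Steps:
(788237 + (-984572 - 1*59589))/(-819262 + 2270208) = (788237 + (-984572 - 59589))/1450946 = (788237 - 1044161)*(1/1450946) = -255924*1/1450946 = -127962/725473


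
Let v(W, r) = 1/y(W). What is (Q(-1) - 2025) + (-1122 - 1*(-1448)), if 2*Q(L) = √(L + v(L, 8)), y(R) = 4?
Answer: -1699 + I*√3/4 ≈ -1699.0 + 0.43301*I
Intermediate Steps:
v(W, r) = ¼ (v(W, r) = 1/4 = ¼)
Q(L) = √(¼ + L)/2 (Q(L) = √(L + ¼)/2 = √(¼ + L)/2)
(Q(-1) - 2025) + (-1122 - 1*(-1448)) = (√(1 + 4*(-1))/4 - 2025) + (-1122 - 1*(-1448)) = (√(1 - 4)/4 - 2025) + (-1122 + 1448) = (√(-3)/4 - 2025) + 326 = ((I*√3)/4 - 2025) + 326 = (I*√3/4 - 2025) + 326 = (-2025 + I*√3/4) + 326 = -1699 + I*√3/4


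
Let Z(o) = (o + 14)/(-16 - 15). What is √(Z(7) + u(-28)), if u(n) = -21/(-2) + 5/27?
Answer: √3116058/558 ≈ 3.1635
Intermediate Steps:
Z(o) = -14/31 - o/31 (Z(o) = (14 + o)/(-31) = (14 + o)*(-1/31) = -14/31 - o/31)
u(n) = 577/54 (u(n) = -21*(-½) + 5*(1/27) = 21/2 + 5/27 = 577/54)
√(Z(7) + u(-28)) = √((-14/31 - 1/31*7) + 577/54) = √((-14/31 - 7/31) + 577/54) = √(-21/31 + 577/54) = √(16753/1674) = √3116058/558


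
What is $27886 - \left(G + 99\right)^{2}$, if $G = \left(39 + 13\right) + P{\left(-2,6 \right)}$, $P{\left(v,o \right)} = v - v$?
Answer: $5085$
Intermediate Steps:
$P{\left(v,o \right)} = 0$
$G = 52$ ($G = \left(39 + 13\right) + 0 = 52 + 0 = 52$)
$27886 - \left(G + 99\right)^{2} = 27886 - \left(52 + 99\right)^{2} = 27886 - 151^{2} = 27886 - 22801 = 5085$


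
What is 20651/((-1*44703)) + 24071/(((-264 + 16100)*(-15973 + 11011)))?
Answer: -541265038315/1170894235032 ≈ -0.46227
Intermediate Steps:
20651/((-1*44703)) + 24071/(((-264 + 16100)*(-15973 + 11011))) = 20651/(-44703) + 24071/((15836*(-4962))) = 20651*(-1/44703) + 24071/(-78578232) = -20651/44703 + 24071*(-1/78578232) = -20651/44703 - 24071/78578232 = -541265038315/1170894235032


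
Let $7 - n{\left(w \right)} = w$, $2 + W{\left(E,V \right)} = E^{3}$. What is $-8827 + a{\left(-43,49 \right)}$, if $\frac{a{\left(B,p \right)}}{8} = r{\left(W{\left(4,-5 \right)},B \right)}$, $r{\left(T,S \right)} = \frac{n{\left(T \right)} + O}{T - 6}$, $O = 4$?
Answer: $- \frac{61840}{7} \approx -8834.3$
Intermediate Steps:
$W{\left(E,V \right)} = -2 + E^{3}$
$n{\left(w \right)} = 7 - w$
$r{\left(T,S \right)} = \frac{11 - T}{-6 + T}$ ($r{\left(T,S \right)} = \frac{\left(7 - T\right) + 4}{T - 6} = \frac{11 - T}{-6 + T}$)
$a{\left(B,p \right)} = - \frac{51}{7}$ ($a{\left(B,p \right)} = 8 \frac{11 - \left(-2 + 4^{3}\right)}{-6 - \left(2 - 4^{3}\right)} = 8 \frac{11 - \left(-2 + 64\right)}{-6 + \left(-2 + 64\right)} = 8 \frac{11 - 62}{-6 + 62} = 8 \frac{11 - 62}{56} = 8 \cdot \frac{1}{56} \left(-51\right) = 8 \left(- \frac{51}{56}\right) = - \frac{51}{7}$)
$-8827 + a{\left(-43,49 \right)} = -8827 - \frac{51}{7} = - \frac{61840}{7}$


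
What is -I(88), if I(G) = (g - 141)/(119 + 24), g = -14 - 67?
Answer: 222/143 ≈ 1.5524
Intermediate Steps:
g = -81
I(G) = -222/143 (I(G) = (-81 - 141)/(119 + 24) = -222/143)
-I(88) = -1*(-222/143) = 222/143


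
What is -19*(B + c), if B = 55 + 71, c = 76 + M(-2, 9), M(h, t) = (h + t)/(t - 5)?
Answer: -15485/4 ≈ -3871.3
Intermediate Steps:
M(h, t) = (h + t)/(-5 + t)
c = 311/4 (c = 76 + (-2 + 9)/(-5 + 9) = 76 + 7/4 = 311/4 ≈ 77.750)
B = 126
-19*(B + c) = -19*(126 + 311/4) = -19*815/4 = -15485/4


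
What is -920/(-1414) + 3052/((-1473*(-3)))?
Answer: 4190504/3124233 ≈ 1.3413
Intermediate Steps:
-920/(-1414) + 3052/((-1473*(-3))) = -920*(-1/1414) + 3052/4419 = 460/707 + 3052*(1/4419) = 460/707 + 3052/4419 = 4190504/3124233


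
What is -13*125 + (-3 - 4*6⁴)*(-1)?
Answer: 3562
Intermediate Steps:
-13*125 + (-3 - 4*6⁴)*(-1) = -1625 + (-3 - 4*1296)*(-1) = -1625 + (-3 - 5184)*(-1) = -1625 - 5187*(-1) = -1625 + 5187 = 3562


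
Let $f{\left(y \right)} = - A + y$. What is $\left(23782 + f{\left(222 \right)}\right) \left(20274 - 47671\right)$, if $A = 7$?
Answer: $-657445809$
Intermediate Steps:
$f{\left(y \right)} = -7 + y$ ($f{\left(y \right)} = \left(-1\right) 7 + y = -7 + y$)
$\left(23782 + f{\left(222 \right)}\right) \left(20274 - 47671\right) = \left(23782 + \left(-7 + 222\right)\right) \left(20274 - 47671\right) = \left(23782 + 215\right) \left(-27397\right) = 23997 \left(-27397\right) = -657445809$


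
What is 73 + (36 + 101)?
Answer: 210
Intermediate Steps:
73 + (36 + 101) = 73 + 137 = 210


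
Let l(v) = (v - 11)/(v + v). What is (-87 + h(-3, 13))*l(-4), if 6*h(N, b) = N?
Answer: -2625/16 ≈ -164.06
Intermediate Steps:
l(v) = (-11 + v)/(2*v) (l(v) = (-11 + v)/((2*v)) = (-11 + v)*(1/(2*v)) = (-11 + v)/(2*v))
h(N, b) = N/6
(-87 + h(-3, 13))*l(-4) = (-87 + (⅙)*(-3))*((½)*(-11 - 4)/(-4)) = (-87 - ½)*((½)*(-¼)*(-15)) = -175/2*15/8 = -2625/16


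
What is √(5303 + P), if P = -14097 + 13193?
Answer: √4399 ≈ 66.325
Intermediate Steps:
P = -904
√(5303 + P) = √(5303 - 904) = √4399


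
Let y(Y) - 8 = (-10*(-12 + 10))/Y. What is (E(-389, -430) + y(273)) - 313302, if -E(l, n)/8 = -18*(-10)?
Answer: -85922362/273 ≈ -3.1473e+5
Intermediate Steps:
y(Y) = 8 + 20/Y (y(Y) = 8 + (-10*(-12 + 10))/Y = 8 + (-10*(-2))/Y = 8 + 20/Y)
E(l, n) = -1440 (E(l, n) = -(-144)*(-10) = -8*180 = -1440)
(E(-389, -430) + y(273)) - 313302 = (-1440 + (8 + 20/273)) - 313302 = (-1440 + 2204/273) - 313302 = -390916/273 - 313302 = -85922362/273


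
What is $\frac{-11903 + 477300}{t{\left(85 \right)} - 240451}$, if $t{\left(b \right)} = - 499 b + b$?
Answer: $- \frac{465397}{282781} \approx -1.6458$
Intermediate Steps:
$t{\left(b \right)} = - 498 b$
$\frac{-11903 + 477300}{t{\left(85 \right)} - 240451} = \frac{-11903 + 477300}{\left(-498\right) 85 - 240451} = \frac{465397}{-42330 - 240451} = \frac{465397}{-282781} = 465397 \left(- \frac{1}{282781}\right) = - \frac{465397}{282781}$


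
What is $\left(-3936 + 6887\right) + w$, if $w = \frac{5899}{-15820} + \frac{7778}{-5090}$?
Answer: $\frac{23747265993}{8052380} \approx 2949.1$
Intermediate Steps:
$w = - \frac{15307387}{8052380}$ ($w = 5899 \left(- \frac{1}{15820}\right) + 7778 \left(- \frac{1}{5090}\right) = - \frac{5899}{15820} - \frac{3889}{2545} = - \frac{15307387}{8052380} \approx -1.901$)
$\left(-3936 + 6887\right) + w = \left(-3936 + 6887\right) - \frac{15307387}{8052380} = 2951 - \frac{15307387}{8052380} = \frac{23747265993}{8052380}$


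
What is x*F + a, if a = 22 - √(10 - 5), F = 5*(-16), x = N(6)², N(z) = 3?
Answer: -698 - √5 ≈ -700.24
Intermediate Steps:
x = 9 (x = 3² = 9)
F = -80
a = 22 - √5 ≈ 19.764
x*F + a = 9*(-80) + (22 - √5) = -720 + (22 - √5) = -698 - √5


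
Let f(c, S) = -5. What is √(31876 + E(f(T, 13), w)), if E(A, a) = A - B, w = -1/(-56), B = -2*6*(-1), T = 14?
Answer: √31859 ≈ 178.49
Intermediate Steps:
B = 12 (B = -12*(-1) = 12)
w = 1/56 (w = -1*(-1/56) = 1/56 ≈ 0.017857)
E(A, a) = -12 + A (E(A, a) = A - 1*12 = A - 12 = -12 + A)
√(31876 + E(f(T, 13), w)) = √(31876 + (-12 - 5)) = √(31876 - 17) = √31859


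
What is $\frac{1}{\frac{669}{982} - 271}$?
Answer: $- \frac{982}{265453} \approx -0.0036993$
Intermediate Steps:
$\frac{1}{\frac{669}{982} - 271} = \frac{1}{- \frac{265453}{982}} = - \frac{982}{265453}$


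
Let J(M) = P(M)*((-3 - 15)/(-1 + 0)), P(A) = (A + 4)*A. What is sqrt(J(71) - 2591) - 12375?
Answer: -12375 + sqrt(93259) ≈ -12070.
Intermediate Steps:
P(A) = A*(4 + A) (P(A) = (4 + A)*A = A*(4 + A))
J(M) = 18*M*(4 + M) (J(M) = (M*(4 + M))*((-3 - 15)/(-1 + 0)) = (M*(4 + M))*(-18/(-1)) = (M*(4 + M))*(-18*(-1)) = (M*(4 + M))*18 = 18*M*(4 + M))
sqrt(J(71) - 2591) - 12375 = sqrt(18*71*(4 + 71) - 2591) - 12375 = sqrt(18*71*75 - 2591) - 12375 = sqrt(95850 - 2591) - 12375 = sqrt(93259) - 12375 = -12375 + sqrt(93259)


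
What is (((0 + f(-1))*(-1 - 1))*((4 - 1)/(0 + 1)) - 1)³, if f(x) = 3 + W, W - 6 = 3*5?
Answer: -3048625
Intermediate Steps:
W = 21 (W = 6 + 3*5 = 6 + 15 = 21)
f(x) = 24 (f(x) = 3 + 21 = 24)
(((0 + f(-1))*(-1 - 1))*((4 - 1)/(0 + 1)) - 1)³ = (((0 + 24)*(-1 - 1))*((4 - 1)/(0 + 1)) - 1)³ = ((24*(-2))*(3/1) - 1)³ = (-144 - 1)³ = (-145)³ = -3048625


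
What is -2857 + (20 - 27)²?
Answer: -2808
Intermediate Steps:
-2857 + (20 - 27)² = -2857 + (-7)² = -2857 + 49 = -2808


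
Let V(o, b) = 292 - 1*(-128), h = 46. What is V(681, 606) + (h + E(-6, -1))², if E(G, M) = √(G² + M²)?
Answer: 2573 + 92*√37 ≈ 3132.6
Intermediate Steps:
V(o, b) = 420 (V(o, b) = 292 + 128 = 420)
V(681, 606) + (h + E(-6, -1))² = 420 + (46 + √((-6)² + (-1)²))² = 420 + (46 + √(36 + 1))² = 420 + (46 + √37)²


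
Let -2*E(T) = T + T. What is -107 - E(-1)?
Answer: -108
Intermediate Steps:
E(T) = -T (E(T) = -(T + T)/2 = -T)
-107 - E(-1) = -107 - (-1)*(-1) = -107 - 1*1 = -107 - 1 = -108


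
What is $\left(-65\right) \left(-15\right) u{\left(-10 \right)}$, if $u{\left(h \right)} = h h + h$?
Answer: $87750$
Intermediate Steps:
$u{\left(h \right)} = h + h^{2}$ ($u{\left(h \right)} = h^{2} + h = h + h^{2}$)
$\left(-65\right) \left(-15\right) u{\left(-10 \right)} = \left(-65\right) \left(-15\right) \left(- 10 \left(1 - 10\right)\right) = 975 \left(\left(-10\right) \left(-9\right)\right) = 975 \cdot 90 = 87750$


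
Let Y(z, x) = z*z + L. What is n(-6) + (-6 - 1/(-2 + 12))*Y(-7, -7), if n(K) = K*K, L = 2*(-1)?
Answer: -2507/10 ≈ -250.70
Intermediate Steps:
L = -2
Y(z, x) = -2 + z² (Y(z, x) = z*z - 2 = z² - 2 = -2 + z²)
n(K) = K²
n(-6) + (-6 - 1/(-2 + 12))*Y(-7, -7) = (-6)² + (-6 - 1/(-2 + 12))*(-2 + (-7)²) = 36 + (-6 - 1/10)*(-2 + 49) = 36 + (-6 - 1*⅒)*47 = 36 + (-6 - ⅒)*47 = 36 - 61/10*47 = 36 - 2867/10 = -2507/10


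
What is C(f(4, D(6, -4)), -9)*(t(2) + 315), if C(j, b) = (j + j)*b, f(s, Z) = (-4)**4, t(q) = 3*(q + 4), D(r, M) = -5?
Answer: -1534464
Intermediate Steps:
t(q) = 12 + 3*q (t(q) = 3*(4 + q) = 12 + 3*q)
f(s, Z) = 256
C(j, b) = 2*b*j (C(j, b) = (2*j)*b = 2*b*j)
C(f(4, D(6, -4)), -9)*(t(2) + 315) = (2*(-9)*256)*((12 + 3*2) + 315) = -4608*((12 + 6) + 315) = -4608*(18 + 315) = -4608*333 = -1534464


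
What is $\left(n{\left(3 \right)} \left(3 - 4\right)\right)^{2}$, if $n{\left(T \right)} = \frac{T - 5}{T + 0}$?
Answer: $\frac{4}{9} \approx 0.44444$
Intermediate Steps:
$n{\left(T \right)} = \frac{-5 + T}{T}$
$\left(n{\left(3 \right)} \left(3 - 4\right)\right)^{2} = \left(\frac{-5 + 3}{3} \left(3 - 4\right)\right)^{2} = \left(\frac{1}{3} \left(-2\right) \left(-1\right)\right)^{2} = \left(\left(- \frac{2}{3}\right) \left(-1\right)\right)^{2} = \left(\frac{2}{3}\right)^{2} = \frac{4}{9}$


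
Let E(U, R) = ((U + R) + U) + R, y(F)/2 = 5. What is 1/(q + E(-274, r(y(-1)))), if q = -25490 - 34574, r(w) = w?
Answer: -1/60592 ≈ -1.6504e-5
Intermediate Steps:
y(F) = 10 (y(F) = 2*5 = 10)
E(U, R) = 2*R + 2*U (E(U, R) = ((R + U) + U) + R = (R + 2*U) + R = 2*R + 2*U)
q = -60064
1/(q + E(-274, r(y(-1)))) = 1/(-60064 + (2*10 + 2*(-274))) = 1/(-60064 + (20 - 548)) = 1/(-60064 - 528) = 1/(-60592) = -1/60592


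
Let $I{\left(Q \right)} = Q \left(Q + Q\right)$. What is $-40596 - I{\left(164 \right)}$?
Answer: $-94388$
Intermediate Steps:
$I{\left(Q \right)} = 2 Q^{2}$ ($I{\left(Q \right)} = Q 2 Q = 2 Q^{2}$)
$-40596 - I{\left(164 \right)} = -40596 - 2 \cdot 164^{2} = -40596 - 2 \cdot 26896 = -40596 - 53792 = -94388$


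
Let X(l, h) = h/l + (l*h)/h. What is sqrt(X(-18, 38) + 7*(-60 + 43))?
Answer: 2*I*sqrt(313)/3 ≈ 11.795*I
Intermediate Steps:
X(l, h) = l + h/l (X(l, h) = h/l + (h*l)/h = h/l + l = l + h/l)
sqrt(X(-18, 38) + 7*(-60 + 43)) = sqrt((-18 + 38/(-18)) + 7*(-60 + 43)) = sqrt((-18 + 38*(-1/18)) + 7*(-17)) = sqrt((-18 - 19/9) - 119) = sqrt(-181/9 - 119) = sqrt(-1252/9) = 2*I*sqrt(313)/3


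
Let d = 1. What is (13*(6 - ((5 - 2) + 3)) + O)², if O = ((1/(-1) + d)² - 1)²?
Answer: 1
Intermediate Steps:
O = 1 (O = ((1/(-1) + 1)² - 1)² = ((-1 + 1)² - 1)² = (0² - 1)² = (0 - 1)² = (-1)² = 1)
(13*(6 - ((5 - 2) + 3)) + O)² = (13*(6 - ((5 - 2) + 3)) + 1)² = (13*(6 - (3 + 3)) + 1)² = (13*(6 - 1*6) + 1)² = (13*(6 - 6) + 1)² = (13*0 + 1)² = (0 + 1)² = 1² = 1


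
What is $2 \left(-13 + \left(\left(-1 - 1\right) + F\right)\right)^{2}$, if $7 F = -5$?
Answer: $\frac{24200}{49} \approx 493.88$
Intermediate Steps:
$F = - \frac{5}{7}$ ($F = \frac{1}{7} \left(-5\right) = - \frac{5}{7} \approx -0.71429$)
$2 \left(-13 + \left(\left(-1 - 1\right) + F\right)\right)^{2} = 2 \left(-13 - \frac{19}{7}\right)^{2} = 2 \left(- \frac{110}{7}\right)^{2} = 2 \cdot \frac{12100}{49} = \frac{24200}{49}$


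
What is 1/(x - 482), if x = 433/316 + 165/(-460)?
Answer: -1817/873956 ≈ -0.0020791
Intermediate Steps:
x = 1838/1817 (x = 433*(1/316) + 165*(-1/460) = 433/316 - 33/92 = 1838/1817 ≈ 1.0116)
1/(x - 482) = 1/(1838/1817 - 482) = 1/(-873956/1817) = -1817/873956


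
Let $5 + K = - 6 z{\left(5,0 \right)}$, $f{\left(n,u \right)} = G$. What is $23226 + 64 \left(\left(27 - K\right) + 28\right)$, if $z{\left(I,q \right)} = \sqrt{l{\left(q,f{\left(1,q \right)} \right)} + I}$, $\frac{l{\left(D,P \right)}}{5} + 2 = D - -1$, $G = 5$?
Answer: $27066$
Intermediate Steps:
$f{\left(n,u \right)} = 5$
$l{\left(D,P \right)} = -5 + 5 D$ ($l{\left(D,P \right)} = -10 + 5 \left(D - -1\right) = -10 + 5 \left(D + 1\right) = -10 + 5 \left(1 + D\right) = -10 + \left(5 + 5 D\right) = -5 + 5 D$)
$z{\left(I,q \right)} = \sqrt{-5 + I + 5 q}$ ($z{\left(I,q \right)} = \sqrt{\left(-5 + 5 q\right) + I} = \sqrt{-5 + I + 5 q}$)
$K = -5$ ($K = -5 - 6 \sqrt{-5 + 5 + 5 \cdot 0} = -5 - 6 \sqrt{-5 + 5 + 0} = -5 - 6 \sqrt{0} = -5 - 0 = -5 + 0 = -5$)
$23226 + 64 \left(\left(27 - K\right) + 28\right) = 23226 + 64 \left(\left(27 - -5\right) + 28\right) = 23226 + 64 \left(\left(27 + 5\right) + 28\right) = 23226 + 64 \left(32 + 28\right) = 23226 + 64 \cdot 60 = 23226 + 3840 = 27066$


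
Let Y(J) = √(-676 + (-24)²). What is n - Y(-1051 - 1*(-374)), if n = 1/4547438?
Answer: 1/4547438 - 10*I ≈ 2.199e-7 - 10.0*I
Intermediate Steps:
Y(J) = 10*I (Y(J) = √(-676 + 576) = √(-100) = 10*I)
n = 1/4547438 ≈ 2.1990e-7
n - Y(-1051 - 1*(-374)) = 1/4547438 - 10*I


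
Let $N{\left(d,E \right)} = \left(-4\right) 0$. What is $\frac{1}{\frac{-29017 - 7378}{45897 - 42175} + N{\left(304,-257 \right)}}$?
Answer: $- \frac{3722}{36395} \approx -0.10227$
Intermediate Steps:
$N{\left(d,E \right)} = 0$
$\frac{1}{\frac{-29017 - 7378}{45897 - 42175} + N{\left(304,-257 \right)}} = \frac{1}{\frac{-29017 - 7378}{45897 - 42175} + 0} = \frac{1}{- \frac{36395}{3722} + 0} = \frac{1}{- \frac{36395}{3722}} = - \frac{3722}{36395}$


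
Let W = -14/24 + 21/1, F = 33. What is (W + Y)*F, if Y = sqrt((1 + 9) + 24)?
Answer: 2695/4 + 33*sqrt(34) ≈ 866.17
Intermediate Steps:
Y = sqrt(34) (Y = sqrt(10 + 24) = sqrt(34) ≈ 5.8309)
W = 245/12 (W = -14*1/24 + 21*1 = -7/12 + 21 = 245/12 ≈ 20.417)
(W + Y)*F = (245/12 + sqrt(34))*33 = 2695/4 + 33*sqrt(34)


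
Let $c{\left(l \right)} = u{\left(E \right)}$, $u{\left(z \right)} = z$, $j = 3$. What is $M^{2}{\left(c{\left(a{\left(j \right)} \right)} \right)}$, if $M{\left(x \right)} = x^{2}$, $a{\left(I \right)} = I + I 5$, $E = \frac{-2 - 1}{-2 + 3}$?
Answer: $81$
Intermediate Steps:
$E = -3$ ($E = - \frac{3}{1} = \left(-3\right) 1 = -3$)
$a{\left(I \right)} = 6 I$ ($a{\left(I \right)} = I + 5 I = 6 I$)
$c{\left(l \right)} = -3$
$M^{2}{\left(c{\left(a{\left(j \right)} \right)} \right)} = \left(\left(-3\right)^{2}\right)^{2} = 9^{2} = 81$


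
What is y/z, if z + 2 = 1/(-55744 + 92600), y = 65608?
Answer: -2418048448/73711 ≈ -32804.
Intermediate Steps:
z = -73711/36856 (z = -2 + 1/(-55744 + 92600) = -2 + 1/36856 = -73711/36856 ≈ -2.0000)
y/z = 65608/(-73711/36856) = 65608*(-36856/73711) = -2418048448/73711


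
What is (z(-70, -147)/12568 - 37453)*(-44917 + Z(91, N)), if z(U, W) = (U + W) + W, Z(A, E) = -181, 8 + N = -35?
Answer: 2653508075933/1571 ≈ 1.6891e+9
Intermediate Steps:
N = -43 (N = -8 - 35 = -43)
z(U, W) = U + 2*W
(z(-70, -147)/12568 - 37453)*(-44917 + Z(91, N)) = ((-70 + 2*(-147))/12568 - 37453)*(-44917 - 181) = ((-70 - 294)*(1/12568) - 37453)*(-45098) = (-364*1/12568 - 37453)*(-45098) = (-91/3142 - 37453)*(-45098) = -117677417/3142*(-45098) = 2653508075933/1571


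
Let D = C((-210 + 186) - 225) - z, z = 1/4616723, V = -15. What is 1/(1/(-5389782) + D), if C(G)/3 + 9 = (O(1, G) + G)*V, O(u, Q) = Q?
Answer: 24883130524386/556959110517325333 ≈ 4.4677e-5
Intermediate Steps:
C(G) = -27 - 90*G (C(G) = -27 + 3*((G + G)*(-15)) = -27 + 3*((2*G)*(-15)) = -27 + 3*(-30*G) = -27 - 90*G)
z = 1/4616723 ≈ 2.1660e-7
D = 103336110908/4616723 (D = (-27 - 90*((-210 + 186) - 225)) - 1*1/4616723 = (-27 - 90*(-24 - 225)) - 1/4616723 = (-27 - 90*(-249)) - 1/4616723 = (-27 + 22410) - 1/4616723 = 22383 - 1/4616723 = 103336110908/4616723 ≈ 22383.)
1/(1/(-5389782) + D) = 1/(1/(-5389782) + 103336110908/4616723) = 1/(-1/5389782 + 103336110908/4616723) = 1/(556959110517325333/24883130524386) = 24883130524386/556959110517325333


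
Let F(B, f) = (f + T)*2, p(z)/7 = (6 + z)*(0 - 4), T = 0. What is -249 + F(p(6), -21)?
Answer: -291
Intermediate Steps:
p(z) = -168 - 28*z (p(z) = 7*((6 + z)*(0 - 4)) = 7*((6 + z)*(-4)) = 7*(-24 - 4*z) = -168 - 28*z)
F(B, f) = 2*f (F(B, f) = (f + 0)*2 = f*2 = 2*f)
-249 + F(p(6), -21) = -249 + 2*(-21) = -249 - 42 = -291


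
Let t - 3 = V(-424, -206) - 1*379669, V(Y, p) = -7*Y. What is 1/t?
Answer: -1/376698 ≈ -2.6546e-6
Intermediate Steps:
t = -376698 (t = 3 + (-7*(-424) - 1*379669) = 3 + (2968 - 379669) = 3 - 376701 = -376698)
1/t = 1/(-376698) = -1/376698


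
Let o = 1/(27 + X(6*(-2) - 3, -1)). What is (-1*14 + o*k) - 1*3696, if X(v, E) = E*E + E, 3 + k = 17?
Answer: -100156/27 ≈ -3709.5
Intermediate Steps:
k = 14 (k = -3 + 17 = 14)
X(v, E) = E + E**2 (X(v, E) = E**2 + E = E + E**2)
o = 1/27 (o = 1/(27 - (1 - 1)) = 1/(27 - 1*0) = 1/(27 + 0) = 1/27 ≈ 0.037037)
(-1*14 + o*k) - 1*3696 = (-1*14 + (1/27)*14) - 1*3696 = (-14 + 14/27) - 3696 = -364/27 - 3696 = -100156/27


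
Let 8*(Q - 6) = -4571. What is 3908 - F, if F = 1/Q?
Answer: 17675892/4523 ≈ 3908.0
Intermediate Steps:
Q = -4523/8 (Q = 6 + (⅛)*(-4571) = 6 - 4571/8 = -4523/8 ≈ -565.38)
F = -8/4523 (F = 1/(-4523/8) = -8/4523 ≈ -0.0017687)
3908 - F = 3908 - 1*(-8/4523) = 3908 + 8/4523 = 17675892/4523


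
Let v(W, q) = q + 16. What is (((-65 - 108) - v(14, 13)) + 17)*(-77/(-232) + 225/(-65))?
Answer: 1746215/3016 ≈ 578.98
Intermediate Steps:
v(W, q) = 16 + q
(((-65 - 108) - v(14, 13)) + 17)*(-77/(-232) + 225/(-65)) = (((-65 - 108) - (16 + 13)) + 17)*(-77/(-232) + 225/(-65)) = ((-173 - 1*29) + 17)*(-77*(-1/232) + 225*(-1/65)) = ((-173 - 29) + 17)*(77/232 - 45/13) = (-202 + 17)*(-9439/3016) = -185*(-9439/3016) = 1746215/3016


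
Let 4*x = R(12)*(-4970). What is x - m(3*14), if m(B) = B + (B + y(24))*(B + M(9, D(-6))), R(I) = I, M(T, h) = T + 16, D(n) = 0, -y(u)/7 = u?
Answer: -6510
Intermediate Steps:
y(u) = -7*u
M(T, h) = 16 + T
x = -14910 (x = (12*(-4970))/4 = (¼)*(-59640) = -14910)
m(B) = B + (-168 + B)*(25 + B) (m(B) = B + (B - 7*24)*(B + (16 + 9)) = B + (B - 168)*(B + 25) = B + (-168 + B)*(25 + B))
x - m(3*14) = -14910 - (-4200 + (3*14)² - 426*14) = -14910 - (-4200 + 42² - 142*42) = -14910 - (-4200 + 1764 - 5964) = -14910 - 1*(-8400) = -14910 + 8400 = -6510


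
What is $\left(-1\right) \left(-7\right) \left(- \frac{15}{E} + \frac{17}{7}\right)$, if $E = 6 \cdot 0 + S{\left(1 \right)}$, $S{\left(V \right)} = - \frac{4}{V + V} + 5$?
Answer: $-18$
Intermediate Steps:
$S{\left(V \right)} = 5 - \frac{2}{V}$ ($S{\left(V \right)} = - \frac{4}{2 V} + 5 = - 4 \frac{1}{2 V} + 5 = - \frac{2}{V} + 5 = 5 - \frac{2}{V}$)
$E = 3$ ($E = 6 \cdot 0 + \left(5 - \frac{2}{1}\right) = 0 + \left(5 - 2\right) = 0 + 3 = 3$)
$\left(-1\right) \left(-7\right) \left(- \frac{15}{E} + \frac{17}{7}\right) = \left(-1\right) \left(-7\right) \left(- \frac{15}{3} + \frac{17}{7}\right) = 7 \left(\left(-15\right) \frac{1}{3} + 17 \cdot \frac{1}{7}\right) = 7 \left(-5 + \frac{17}{7}\right) = 7 \left(- \frac{18}{7}\right) = -18$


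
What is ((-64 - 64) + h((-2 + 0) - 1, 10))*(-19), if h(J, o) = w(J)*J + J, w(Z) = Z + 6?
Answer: 2660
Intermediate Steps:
w(Z) = 6 + Z
h(J, o) = J + J*(6 + J) (h(J, o) = (6 + J)*J + J = J*(6 + J) + J = J + J*(6 + J))
((-64 - 64) + h((-2 + 0) - 1, 10))*(-19) = ((-64 - 64) + ((-2 + 0) - 1)*(7 + ((-2 + 0) - 1)))*(-19) = (-128 + (-2 - 1)*(7 + (-2 - 1)))*(-19) = (-128 - 3*(7 - 3))*(-19) = (-128 - 3*4)*(-19) = (-128 - 12)*(-19) = -140*(-19) = 2660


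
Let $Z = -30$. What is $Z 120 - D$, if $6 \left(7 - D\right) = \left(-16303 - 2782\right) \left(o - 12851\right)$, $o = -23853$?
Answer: $\frac{350237099}{3} \approx 1.1675 \cdot 10^{8}$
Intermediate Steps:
$D = - \frac{350247899}{3}$ ($D = 7 - \frac{\left(-16303 - 2782\right) \left(-23853 - 12851\right)}{6} = 7 - \frac{\left(-19085\right) \left(-36704\right)}{6} = 7 - \frac{350247920}{3} = - \frac{350247899}{3} \approx -1.1675 \cdot 10^{8}$)
$Z 120 - D = \left(-30\right) 120 - - \frac{350247899}{3} = -3600 + \frac{350247899}{3} = \frac{350237099}{3}$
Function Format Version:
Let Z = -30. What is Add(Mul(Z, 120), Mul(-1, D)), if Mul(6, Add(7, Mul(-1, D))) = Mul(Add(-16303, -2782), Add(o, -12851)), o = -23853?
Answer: Rational(350237099, 3) ≈ 1.1675e+8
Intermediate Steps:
D = Rational(-350247899, 3) (D = Add(7, Mul(Rational(-1, 6), Mul(Add(-16303, -2782), Add(-23853, -12851)))) = Add(7, Mul(Rational(-1, 6), Mul(-19085, -36704))) = Add(7, Mul(Rational(-1, 6), 700495840)) = Add(7, Rational(-350247920, 3)) = Rational(-350247899, 3) ≈ -1.1675e+8)
Add(Mul(Z, 120), Mul(-1, D)) = Add(Mul(-30, 120), Mul(-1, Rational(-350247899, 3))) = Add(-3600, Rational(350247899, 3)) = Rational(350237099, 3)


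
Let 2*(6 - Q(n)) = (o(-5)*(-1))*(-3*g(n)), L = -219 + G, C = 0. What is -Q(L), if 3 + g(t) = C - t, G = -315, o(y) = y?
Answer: -7977/2 ≈ -3988.5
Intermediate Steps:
g(t) = -3 - t (g(t) = -3 + (0 - t) = -3 - t)
L = -534 (L = -219 - 315 = -534)
Q(n) = -33/2 - 15*n/2 (Q(n) = 6 - (-5*(-1))*(-3*(-3 - n))/2 = 6 - 5*(9 + 3*n)/2 = 6 - (45 + 15*n)/2 = 6 + (-45/2 - 15*n/2) = -33/2 - 15*n/2)
-Q(L) = -(-33/2 - 15/2*(-534)) = -(-33/2 + 4005) = -1*7977/2 = -7977/2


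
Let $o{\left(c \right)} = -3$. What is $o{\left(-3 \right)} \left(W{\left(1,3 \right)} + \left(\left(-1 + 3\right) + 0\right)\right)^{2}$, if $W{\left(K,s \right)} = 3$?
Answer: $-75$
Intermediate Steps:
$o{\left(-3 \right)} \left(W{\left(1,3 \right)} + \left(\left(-1 + 3\right) + 0\right)\right)^{2} = - 3 \left(3 + \left(\left(-1 + 3\right) + 0\right)\right)^{2} = - 3 \left(3 + \left(2 + 0\right)\right)^{2} = - 3 \left(3 + 2\right)^{2} = - 3 \cdot 5^{2} = \left(-3\right) 25 = -75$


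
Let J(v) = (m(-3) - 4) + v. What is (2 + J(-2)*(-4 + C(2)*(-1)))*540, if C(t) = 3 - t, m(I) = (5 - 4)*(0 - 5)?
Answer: 30780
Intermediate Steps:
m(I) = -5 (m(I) = 1*(-5) = -5)
J(v) = -9 + v (J(v) = (-5 - 4) + v = -9 + v)
(2 + J(-2)*(-4 + C(2)*(-1)))*540 = (2 + (-9 - 2)*(-4 + (3 - 1*2)*(-1)))*540 = (2 - 11*(-4 + (3 - 2)*(-1)))*540 = (2 - 11*(-4 + 1*(-1)))*540 = (2 - 11*(-4 - 1))*540 = (2 - 11*(-5))*540 = (2 + 55)*540 = 57*540 = 30780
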